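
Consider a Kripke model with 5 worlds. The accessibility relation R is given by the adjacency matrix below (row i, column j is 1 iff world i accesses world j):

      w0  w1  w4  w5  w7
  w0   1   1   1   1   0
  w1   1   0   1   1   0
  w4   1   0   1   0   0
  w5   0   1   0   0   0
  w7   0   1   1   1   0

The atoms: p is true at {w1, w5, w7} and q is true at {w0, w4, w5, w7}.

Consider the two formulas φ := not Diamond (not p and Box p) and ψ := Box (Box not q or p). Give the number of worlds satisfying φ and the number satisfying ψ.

5 and 1

For not Diamond (not p and Box p):
w0: Diamond (not p and Box p) is F. ✓
w1: Diamond (not p and Box p) is F. ✓
w4: Diamond (not p and Box p) is F. ✓
w5: Diamond (not p and Box p) is F. ✓
w7: Diamond (not p and Box p) is F. ✓
— 5 worlds.
For Box (Box not q or p):
w0: successors {w0, w1, w4, w5}; Box not q or p there: w0:F, w1:T, w4:F, w5:T. ✗
w1: successors {w0, w4, w5}; Box not q or p there: w0:F, w4:F, w5:T. ✗
w4: successors {w0, w4}; Box not q or p there: w0:F, w4:F. ✗
w5: successors {w1}; Box not q or p there: w1:T. ✓
w7: successors {w1, w4, w5}; Box not q or p there: w1:T, w4:F, w5:T. ✗
— 1 world.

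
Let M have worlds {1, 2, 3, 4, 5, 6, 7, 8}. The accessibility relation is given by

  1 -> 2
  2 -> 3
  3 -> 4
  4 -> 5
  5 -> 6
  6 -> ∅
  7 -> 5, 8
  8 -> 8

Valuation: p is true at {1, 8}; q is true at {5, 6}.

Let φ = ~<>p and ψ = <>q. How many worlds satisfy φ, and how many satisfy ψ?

6 and 3

For ~<>p:
1: <>p is F. ✓
2: <>p is F. ✓
3: <>p is F. ✓
4: <>p is F. ✓
5: <>p is F. ✓
6: <>p is F. ✓
7: <>p is T. ✗
8: <>p is T. ✗
— 6 worlds.
For <>q:
1: successors {2}; q there: 2:F. ✗
2: successors {3}; q there: 3:F. ✗
3: successors {4}; q there: 4:F. ✗
4: successors {5}; q there: 5:T. ✓
5: successors {6}; q there: 6:T. ✓
6: no successors, so <>q fails. ✗
7: successors {5, 8}; q there: 5:T, 8:F. ✓
8: successors {8}; q there: 8:F. ✗
— 3 worlds.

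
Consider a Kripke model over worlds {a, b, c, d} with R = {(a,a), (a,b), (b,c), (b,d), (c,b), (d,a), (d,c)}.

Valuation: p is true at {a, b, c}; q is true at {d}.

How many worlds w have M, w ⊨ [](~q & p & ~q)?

3

a: successors {a, b}; ~q & p & ~q there: a:T, b:T. ✓
b: successors {c, d}; ~q & p & ~q there: c:T, d:F. ✗
c: successors {b}; ~q & p & ~q there: b:T. ✓
d: successors {a, c}; ~q & p & ~q there: a:T, c:T. ✓
Satisfying worlds: {a, c, d}.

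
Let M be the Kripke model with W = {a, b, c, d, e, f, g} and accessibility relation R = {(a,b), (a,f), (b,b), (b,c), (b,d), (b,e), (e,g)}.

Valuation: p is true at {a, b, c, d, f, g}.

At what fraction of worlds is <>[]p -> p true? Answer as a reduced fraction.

6/7

a: <>[]p is T, p is T. ✓
b: <>[]p is T, p is T. ✓
c: <>[]p is F, p is T. ✓
d: <>[]p is F, p is T. ✓
e: <>[]p is T, p is F. ✗
f: <>[]p is F, p is T. ✓
g: <>[]p is F, p is T. ✓
That's 6 of 7 worlds, so 6/7.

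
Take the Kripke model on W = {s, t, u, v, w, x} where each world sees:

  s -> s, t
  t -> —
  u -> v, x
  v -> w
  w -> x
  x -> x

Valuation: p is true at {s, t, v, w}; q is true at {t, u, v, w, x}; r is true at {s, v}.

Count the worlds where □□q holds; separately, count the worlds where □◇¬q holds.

5 and 1

For □□q:
s: successors {s, t}; □q there: s:F, t:T. ✗
t: no successors, so □□q holds vacuously. ✓
u: successors {v, x}; □q there: v:T, x:T. ✓
v: successors {w}; □q there: w:T. ✓
w: successors {x}; □q there: x:T. ✓
x: successors {x}; □q there: x:T. ✓
— 5 worlds.
For □◇¬q:
s: successors {s, t}; ◇¬q there: s:T, t:F. ✗
t: no successors, so □◇¬q holds vacuously. ✓
u: successors {v, x}; ◇¬q there: v:F, x:F. ✗
v: successors {w}; ◇¬q there: w:F. ✗
w: successors {x}; ◇¬q there: x:F. ✗
x: successors {x}; ◇¬q there: x:F. ✗
— 1 world.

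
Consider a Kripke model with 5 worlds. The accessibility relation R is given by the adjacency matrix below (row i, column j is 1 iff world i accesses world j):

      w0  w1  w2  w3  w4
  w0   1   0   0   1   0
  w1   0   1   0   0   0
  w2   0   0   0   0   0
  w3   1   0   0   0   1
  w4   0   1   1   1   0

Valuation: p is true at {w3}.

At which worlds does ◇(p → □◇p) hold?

w0: successors {w0, w3}; p → □◇p there: w0:T, w3:T. ✓
w1: successors {w1}; p → □◇p there: w1:T. ✓
w2: no successors, so ◇(p → □◇p) fails. ✗
w3: successors {w0, w4}; p → □◇p there: w0:T, w4:T. ✓
w4: successors {w1, w2, w3}; p → □◇p there: w1:T, w2:T, w3:T. ✓

{w0, w1, w3, w4}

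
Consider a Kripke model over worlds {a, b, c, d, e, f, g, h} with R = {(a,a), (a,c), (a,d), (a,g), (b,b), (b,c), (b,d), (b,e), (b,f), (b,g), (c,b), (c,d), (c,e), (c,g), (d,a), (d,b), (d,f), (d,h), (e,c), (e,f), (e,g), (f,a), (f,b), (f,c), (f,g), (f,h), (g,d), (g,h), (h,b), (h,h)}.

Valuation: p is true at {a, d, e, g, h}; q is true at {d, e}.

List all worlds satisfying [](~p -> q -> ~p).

{a, b, c, d, e, f, g, h}

a: successors {a, c, d, g}; ~p -> q -> ~p there: a:T, c:T, d:T, g:T. ✓
b: successors {b, c, d, e, f, g}; ~p -> q -> ~p there: b:T, c:T, d:T, e:T, f:T, g:T. ✓
c: successors {b, d, e, g}; ~p -> q -> ~p there: b:T, d:T, e:T, g:T. ✓
d: successors {a, b, f, h}; ~p -> q -> ~p there: a:T, b:T, f:T, h:T. ✓
e: successors {c, f, g}; ~p -> q -> ~p there: c:T, f:T, g:T. ✓
f: successors {a, b, c, g, h}; ~p -> q -> ~p there: a:T, b:T, c:T, g:T, h:T. ✓
g: successors {d, h}; ~p -> q -> ~p there: d:T, h:T. ✓
h: successors {b, h}; ~p -> q -> ~p there: b:T, h:T. ✓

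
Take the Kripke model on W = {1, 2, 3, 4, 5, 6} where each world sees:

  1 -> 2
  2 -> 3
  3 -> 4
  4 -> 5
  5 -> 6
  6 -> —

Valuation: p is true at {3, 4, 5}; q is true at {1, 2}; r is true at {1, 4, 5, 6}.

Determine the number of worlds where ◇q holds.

1

1: successors {2}; q there: 2:T. ✓
2: successors {3}; q there: 3:F. ✗
3: successors {4}; q there: 4:F. ✗
4: successors {5}; q there: 5:F. ✗
5: successors {6}; q there: 6:F. ✗
6: no successors, so ◇q fails. ✗
Satisfying worlds: {1}.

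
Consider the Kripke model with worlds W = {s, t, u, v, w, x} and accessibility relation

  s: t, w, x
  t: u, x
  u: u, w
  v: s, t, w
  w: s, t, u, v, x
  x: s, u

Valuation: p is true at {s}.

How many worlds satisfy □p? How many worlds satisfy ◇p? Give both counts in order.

0 and 3

For □p:
s: successors {t, w, x}; p there: t:F, w:F, x:F. ✗
t: successors {u, x}; p there: u:F, x:F. ✗
u: successors {u, w}; p there: u:F, w:F. ✗
v: successors {s, t, w}; p there: s:T, t:F, w:F. ✗
w: successors {s, t, u, v, x}; p there: s:T, t:F, u:F, v:F, x:F. ✗
x: successors {s, u}; p there: s:T, u:F. ✗
— 0 worlds.
For ◇p:
s: successors {t, w, x}; p there: t:F, w:F, x:F. ✗
t: successors {u, x}; p there: u:F, x:F. ✗
u: successors {u, w}; p there: u:F, w:F. ✗
v: successors {s, t, w}; p there: s:T, t:F, w:F. ✓
w: successors {s, t, u, v, x}; p there: s:T, t:F, u:F, v:F, x:F. ✓
x: successors {s, u}; p there: s:T, u:F. ✓
— 3 worlds.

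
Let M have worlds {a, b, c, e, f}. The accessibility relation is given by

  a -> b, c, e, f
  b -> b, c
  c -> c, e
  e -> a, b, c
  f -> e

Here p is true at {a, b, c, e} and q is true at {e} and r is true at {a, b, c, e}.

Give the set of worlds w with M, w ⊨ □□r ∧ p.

a: □□r is T, p is T. ✓
b: □□r is T, p is T. ✓
c: □□r is T, p is T. ✓
e: □□r is F, p is T. ✗
f: □□r is T, p is F. ✗

{a, b, c}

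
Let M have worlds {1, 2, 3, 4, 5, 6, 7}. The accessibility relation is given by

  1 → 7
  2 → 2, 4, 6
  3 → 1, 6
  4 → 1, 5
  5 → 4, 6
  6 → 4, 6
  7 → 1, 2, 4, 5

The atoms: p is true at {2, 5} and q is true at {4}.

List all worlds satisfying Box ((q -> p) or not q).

{1, 3, 4}

1: successors {7}; (q -> p) or not q there: 7:T. ✓
2: successors {2, 4, 6}; (q -> p) or not q there: 2:T, 4:F, 6:T. ✗
3: successors {1, 6}; (q -> p) or not q there: 1:T, 6:T. ✓
4: successors {1, 5}; (q -> p) or not q there: 1:T, 5:T. ✓
5: successors {4, 6}; (q -> p) or not q there: 4:F, 6:T. ✗
6: successors {4, 6}; (q -> p) or not q there: 4:F, 6:T. ✗
7: successors {1, 2, 4, 5}; (q -> p) or not q there: 1:T, 2:T, 4:F, 5:T. ✗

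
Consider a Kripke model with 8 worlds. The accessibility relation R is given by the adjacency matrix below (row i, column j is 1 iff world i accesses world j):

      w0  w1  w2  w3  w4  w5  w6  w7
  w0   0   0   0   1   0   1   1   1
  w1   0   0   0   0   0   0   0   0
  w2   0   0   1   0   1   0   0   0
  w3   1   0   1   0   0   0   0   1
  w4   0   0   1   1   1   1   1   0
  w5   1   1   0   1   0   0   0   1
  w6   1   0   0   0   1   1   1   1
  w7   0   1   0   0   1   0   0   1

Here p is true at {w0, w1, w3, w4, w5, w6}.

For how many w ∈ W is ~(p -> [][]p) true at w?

w0: p -> [][]p is F. ✓
w1: p -> [][]p is T. ✗
w2: p -> [][]p is T. ✗
w3: p -> [][]p is F. ✓
w4: p -> [][]p is F. ✓
w5: p -> [][]p is F. ✓
w6: p -> [][]p is F. ✓
w7: p -> [][]p is T. ✗
Satisfying worlds: {w0, w3, w4, w5, w6}.

5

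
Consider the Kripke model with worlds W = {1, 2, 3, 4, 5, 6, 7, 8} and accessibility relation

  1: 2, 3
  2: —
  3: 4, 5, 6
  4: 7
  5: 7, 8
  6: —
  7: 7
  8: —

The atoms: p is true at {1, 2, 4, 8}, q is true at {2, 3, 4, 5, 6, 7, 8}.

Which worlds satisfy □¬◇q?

1: successors {2, 3}; ¬◇q there: 2:T, 3:F. ✗
2: no successors, so □¬◇q holds vacuously. ✓
3: successors {4, 5, 6}; ¬◇q there: 4:F, 5:F, 6:T. ✗
4: successors {7}; ¬◇q there: 7:F. ✗
5: successors {7, 8}; ¬◇q there: 7:F, 8:T. ✗
6: no successors, so □¬◇q holds vacuously. ✓
7: successors {7}; ¬◇q there: 7:F. ✗
8: no successors, so □¬◇q holds vacuously. ✓

{2, 6, 8}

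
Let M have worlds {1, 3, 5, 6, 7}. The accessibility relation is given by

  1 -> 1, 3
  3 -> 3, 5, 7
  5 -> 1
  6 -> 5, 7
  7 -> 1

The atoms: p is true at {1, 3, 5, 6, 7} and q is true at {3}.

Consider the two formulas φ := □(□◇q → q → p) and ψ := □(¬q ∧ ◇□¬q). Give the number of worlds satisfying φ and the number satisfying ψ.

5 and 0

For □(□◇q → q → p):
1: successors {1, 3}; □◇q → q → p there: 1:T, 3:T. ✓
3: successors {3, 5, 7}; □◇q → q → p there: 3:T, 5:T, 7:T. ✓
5: successors {1}; □◇q → q → p there: 1:T. ✓
6: successors {5, 7}; □◇q → q → p there: 5:T, 7:T. ✓
7: successors {1}; □◇q → q → p there: 1:T. ✓
— 5 worlds.
For □(¬q ∧ ◇□¬q):
1: successors {1, 3}; ¬q ∧ ◇□¬q there: 1:F, 3:F. ✗
3: successors {3, 5, 7}; ¬q ∧ ◇□¬q there: 3:F, 5:F, 7:F. ✗
5: successors {1}; ¬q ∧ ◇□¬q there: 1:F. ✗
6: successors {5, 7}; ¬q ∧ ◇□¬q there: 5:F, 7:F. ✗
7: successors {1}; ¬q ∧ ◇□¬q there: 1:F. ✗
— 0 worlds.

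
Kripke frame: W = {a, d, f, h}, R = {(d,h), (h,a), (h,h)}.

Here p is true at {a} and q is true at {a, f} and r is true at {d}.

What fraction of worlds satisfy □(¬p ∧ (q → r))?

3/4

a: no successors, so □(¬p ∧ (q → r)) holds vacuously. ✓
d: successors {h}; ¬p ∧ (q → r) there: h:T. ✓
f: no successors, so □(¬p ∧ (q → r)) holds vacuously. ✓
h: successors {a, h}; ¬p ∧ (q → r) there: a:F, h:T. ✗
That's 3 of 4 worlds, so 3/4.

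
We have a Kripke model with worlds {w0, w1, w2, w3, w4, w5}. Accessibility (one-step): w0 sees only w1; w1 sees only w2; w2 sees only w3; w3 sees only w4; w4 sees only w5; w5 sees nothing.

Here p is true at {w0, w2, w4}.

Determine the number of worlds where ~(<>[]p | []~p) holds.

w0: <>[]p | []~p is T. ✗
w1: <>[]p | []~p is F. ✓
w2: <>[]p | []~p is T. ✗
w3: <>[]p | []~p is F. ✓
w4: <>[]p | []~p is T. ✗
w5: <>[]p | []~p is T. ✗
Satisfying worlds: {w1, w3}.

2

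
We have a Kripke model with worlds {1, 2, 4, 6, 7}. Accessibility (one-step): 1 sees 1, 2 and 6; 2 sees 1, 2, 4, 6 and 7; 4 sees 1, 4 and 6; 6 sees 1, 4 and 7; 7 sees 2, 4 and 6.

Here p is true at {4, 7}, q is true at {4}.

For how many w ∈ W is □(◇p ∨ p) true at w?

1

1: successors {1, 2, 6}; ◇p ∨ p there: 1:F, 2:T, 6:T. ✗
2: successors {1, 2, 4, 6, 7}; ◇p ∨ p there: 1:F, 2:T, 4:T, 6:T, 7:T. ✗
4: successors {1, 4, 6}; ◇p ∨ p there: 1:F, 4:T, 6:T. ✗
6: successors {1, 4, 7}; ◇p ∨ p there: 1:F, 4:T, 7:T. ✗
7: successors {2, 4, 6}; ◇p ∨ p there: 2:T, 4:T, 6:T. ✓
Satisfying worlds: {7}.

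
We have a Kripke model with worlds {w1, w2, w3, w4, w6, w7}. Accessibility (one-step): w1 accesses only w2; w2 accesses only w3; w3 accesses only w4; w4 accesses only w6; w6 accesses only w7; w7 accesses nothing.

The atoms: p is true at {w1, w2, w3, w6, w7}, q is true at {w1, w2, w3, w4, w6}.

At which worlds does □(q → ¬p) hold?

w1: successors {w2}; q → ¬p there: w2:F. ✗
w2: successors {w3}; q → ¬p there: w3:F. ✗
w3: successors {w4}; q → ¬p there: w4:T. ✓
w4: successors {w6}; q → ¬p there: w6:F. ✗
w6: successors {w7}; q → ¬p there: w7:T. ✓
w7: no successors, so □(q → ¬p) holds vacuously. ✓

{w3, w6, w7}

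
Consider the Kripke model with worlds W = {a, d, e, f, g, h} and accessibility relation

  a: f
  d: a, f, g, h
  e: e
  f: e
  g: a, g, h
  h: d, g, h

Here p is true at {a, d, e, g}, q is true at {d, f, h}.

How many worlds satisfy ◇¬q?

5

a: successors {f}; ¬q there: f:F. ✗
d: successors {a, f, g, h}; ¬q there: a:T, f:F, g:T, h:F. ✓
e: successors {e}; ¬q there: e:T. ✓
f: successors {e}; ¬q there: e:T. ✓
g: successors {a, g, h}; ¬q there: a:T, g:T, h:F. ✓
h: successors {d, g, h}; ¬q there: d:F, g:T, h:F. ✓
Satisfying worlds: {d, e, f, g, h}.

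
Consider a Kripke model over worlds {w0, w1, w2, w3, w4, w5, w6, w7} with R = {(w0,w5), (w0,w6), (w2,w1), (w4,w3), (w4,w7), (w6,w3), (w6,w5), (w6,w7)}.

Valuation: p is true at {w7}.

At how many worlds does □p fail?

4

w0: successors {w5, w6}; p there: w5:F, w6:F. ✗
w1: no successors, so □p holds vacuously. ✓
w2: successors {w1}; p there: w1:F. ✗
w3: no successors, so □p holds vacuously. ✓
w4: successors {w3, w7}; p there: w3:F, w7:T. ✗
w5: no successors, so □p holds vacuously. ✓
w6: successors {w3, w5, w7}; p there: w3:F, w5:F, w7:T. ✗
w7: no successors, so □p holds vacuously. ✓
Satisfying worlds: {w1, w3, w5, w7}.
So □p fails at the other 4 worlds.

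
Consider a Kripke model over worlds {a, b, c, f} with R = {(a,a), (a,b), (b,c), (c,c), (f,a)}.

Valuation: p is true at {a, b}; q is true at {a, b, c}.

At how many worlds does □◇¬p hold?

a: successors {a, b}; ◇¬p there: a:F, b:T. ✗
b: successors {c}; ◇¬p there: c:T. ✓
c: successors {c}; ◇¬p there: c:T. ✓
f: successors {a}; ◇¬p there: a:F. ✗
Satisfying worlds: {b, c}.

2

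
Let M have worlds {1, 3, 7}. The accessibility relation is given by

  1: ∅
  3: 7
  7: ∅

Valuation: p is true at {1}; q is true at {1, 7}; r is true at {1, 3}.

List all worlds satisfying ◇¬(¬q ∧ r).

1: no successors, so ◇¬(¬q ∧ r) fails. ✗
3: successors {7}; ¬(¬q ∧ r) there: 7:T. ✓
7: no successors, so ◇¬(¬q ∧ r) fails. ✗

{3}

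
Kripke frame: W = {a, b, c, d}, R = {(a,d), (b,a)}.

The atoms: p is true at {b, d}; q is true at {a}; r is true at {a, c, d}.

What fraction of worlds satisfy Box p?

3/4

a: successors {d}; p there: d:T. ✓
b: successors {a}; p there: a:F. ✗
c: no successors, so Box p holds vacuously. ✓
d: no successors, so Box p holds vacuously. ✓
That's 3 of 4 worlds, so 3/4.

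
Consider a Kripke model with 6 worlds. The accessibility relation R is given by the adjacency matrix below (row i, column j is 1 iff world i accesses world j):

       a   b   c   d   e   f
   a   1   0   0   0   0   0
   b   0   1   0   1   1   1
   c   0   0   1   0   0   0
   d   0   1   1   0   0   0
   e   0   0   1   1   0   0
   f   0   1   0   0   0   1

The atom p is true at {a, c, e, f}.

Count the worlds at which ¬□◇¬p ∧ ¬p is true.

1

a: ¬□◇¬p is T, ¬p is F. ✗
b: ¬□◇¬p is F, ¬p is T. ✗
c: ¬□◇¬p is T, ¬p is F. ✗
d: ¬□◇¬p is T, ¬p is T. ✓
e: ¬□◇¬p is T, ¬p is F. ✗
f: ¬□◇¬p is F, ¬p is F. ✗
Satisfying worlds: {d}.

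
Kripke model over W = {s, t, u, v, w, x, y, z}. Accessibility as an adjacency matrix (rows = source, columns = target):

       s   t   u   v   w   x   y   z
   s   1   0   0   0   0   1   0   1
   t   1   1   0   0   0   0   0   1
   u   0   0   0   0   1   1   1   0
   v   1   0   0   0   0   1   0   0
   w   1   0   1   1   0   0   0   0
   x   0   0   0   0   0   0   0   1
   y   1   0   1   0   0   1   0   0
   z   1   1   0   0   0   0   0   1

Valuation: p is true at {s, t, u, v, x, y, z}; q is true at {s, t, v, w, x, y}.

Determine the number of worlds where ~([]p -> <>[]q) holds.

5

s: []p -> <>[]q is F. ✓
t: []p -> <>[]q is F. ✓
u: []p -> <>[]q is T. ✗
v: []p -> <>[]q is F. ✓
w: []p -> <>[]q is T. ✗
x: []p -> <>[]q is F. ✓
y: []p -> <>[]q is T. ✗
z: []p -> <>[]q is F. ✓
Satisfying worlds: {s, t, v, x, z}.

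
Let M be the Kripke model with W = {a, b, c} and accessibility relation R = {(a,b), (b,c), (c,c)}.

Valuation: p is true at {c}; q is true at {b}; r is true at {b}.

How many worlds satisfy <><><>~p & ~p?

0

a: <><><>~p is F, ~p is T. ✗
b: <><><>~p is F, ~p is T. ✗
c: <><><>~p is F, ~p is F. ✗
Satisfying worlds: ∅.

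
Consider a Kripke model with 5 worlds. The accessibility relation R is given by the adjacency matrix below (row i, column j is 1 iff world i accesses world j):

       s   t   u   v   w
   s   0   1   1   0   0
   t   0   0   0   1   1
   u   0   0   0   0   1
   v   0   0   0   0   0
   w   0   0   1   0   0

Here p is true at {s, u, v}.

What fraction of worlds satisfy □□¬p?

2/5

s: successors {t, u}; □¬p there: t:F, u:T. ✗
t: successors {v, w}; □¬p there: v:T, w:F. ✗
u: successors {w}; □¬p there: w:F. ✗
v: no successors, so □□¬p holds vacuously. ✓
w: successors {u}; □¬p there: u:T. ✓
That's 2 of 5 worlds, so 2/5.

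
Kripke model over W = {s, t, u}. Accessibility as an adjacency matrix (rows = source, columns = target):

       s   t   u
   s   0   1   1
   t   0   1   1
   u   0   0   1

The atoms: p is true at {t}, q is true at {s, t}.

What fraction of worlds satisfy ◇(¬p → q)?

2/3

s: successors {t, u}; ¬p → q there: t:T, u:F. ✓
t: successors {t, u}; ¬p → q there: t:T, u:F. ✓
u: successors {u}; ¬p → q there: u:F. ✗
That's 2 of 3 worlds, so 2/3.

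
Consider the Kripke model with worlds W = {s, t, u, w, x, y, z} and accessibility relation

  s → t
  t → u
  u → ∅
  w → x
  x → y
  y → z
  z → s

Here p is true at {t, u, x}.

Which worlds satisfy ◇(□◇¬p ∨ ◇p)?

{s, t, w, x, z}

s: successors {t}; □◇¬p ∨ ◇p there: t:T. ✓
t: successors {u}; □◇¬p ∨ ◇p there: u:T. ✓
u: no successors, so ◇(□◇¬p ∨ ◇p) fails. ✗
w: successors {x}; □◇¬p ∨ ◇p there: x:T. ✓
x: successors {y}; □◇¬p ∨ ◇p there: y:T. ✓
y: successors {z}; □◇¬p ∨ ◇p there: z:F. ✗
z: successors {s}; □◇¬p ∨ ◇p there: s:T. ✓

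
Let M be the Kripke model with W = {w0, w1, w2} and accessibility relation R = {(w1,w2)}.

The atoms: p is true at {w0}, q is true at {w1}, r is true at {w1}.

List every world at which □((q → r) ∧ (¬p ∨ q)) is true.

{w0, w1, w2}

w0: no successors, so □((q → r) ∧ (¬p ∨ q)) holds vacuously. ✓
w1: successors {w2}; (q → r) ∧ (¬p ∨ q) there: w2:T. ✓
w2: no successors, so □((q → r) ∧ (¬p ∨ q)) holds vacuously. ✓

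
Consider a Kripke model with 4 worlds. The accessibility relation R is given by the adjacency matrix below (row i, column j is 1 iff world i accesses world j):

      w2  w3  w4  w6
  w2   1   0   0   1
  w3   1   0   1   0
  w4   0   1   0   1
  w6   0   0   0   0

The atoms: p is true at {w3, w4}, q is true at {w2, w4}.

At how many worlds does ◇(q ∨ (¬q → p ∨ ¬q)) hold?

w2: successors {w2, w6}; q ∨ (¬q → p ∨ ¬q) there: w2:T, w6:T. ✓
w3: successors {w2, w4}; q ∨ (¬q → p ∨ ¬q) there: w2:T, w4:T. ✓
w4: successors {w3, w6}; q ∨ (¬q → p ∨ ¬q) there: w3:T, w6:T. ✓
w6: no successors, so ◇(q ∨ (¬q → p ∨ ¬q)) fails. ✗
Satisfying worlds: {w2, w3, w4}.

3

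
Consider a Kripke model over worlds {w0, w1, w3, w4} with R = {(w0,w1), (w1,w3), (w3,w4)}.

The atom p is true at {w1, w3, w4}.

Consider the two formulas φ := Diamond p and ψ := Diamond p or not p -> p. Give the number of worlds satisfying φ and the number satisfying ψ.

For Diamond p:
w0: successors {w1}; p there: w1:T. ✓
w1: successors {w3}; p there: w3:T. ✓
w3: successors {w4}; p there: w4:T. ✓
w4: no successors, so Diamond p fails. ✗
— 3 worlds.
For Diamond p or not p -> p:
w0: Diamond p or not p is T, p is F. ✗
w1: Diamond p or not p is T, p is T. ✓
w3: Diamond p or not p is T, p is T. ✓
w4: Diamond p or not p is F, p is T. ✓
— 3 worlds.

3 and 3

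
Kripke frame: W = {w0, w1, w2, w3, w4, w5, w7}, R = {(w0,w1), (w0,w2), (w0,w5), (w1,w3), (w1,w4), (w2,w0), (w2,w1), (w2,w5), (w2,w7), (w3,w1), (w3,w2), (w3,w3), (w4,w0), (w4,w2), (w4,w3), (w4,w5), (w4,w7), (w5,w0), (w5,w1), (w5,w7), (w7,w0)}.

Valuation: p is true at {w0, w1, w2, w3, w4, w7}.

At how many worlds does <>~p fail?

4

w0: successors {w1, w2, w5}; ~p there: w1:F, w2:F, w5:T. ✓
w1: successors {w3, w4}; ~p there: w3:F, w4:F. ✗
w2: successors {w0, w1, w5, w7}; ~p there: w0:F, w1:F, w5:T, w7:F. ✓
w3: successors {w1, w2, w3}; ~p there: w1:F, w2:F, w3:F. ✗
w4: successors {w0, w2, w3, w5, w7}; ~p there: w0:F, w2:F, w3:F, w5:T, w7:F. ✓
w5: successors {w0, w1, w7}; ~p there: w0:F, w1:F, w7:F. ✗
w7: successors {w0}; ~p there: w0:F. ✗
Satisfying worlds: {w0, w2, w4}.
So <>~p fails at the other 4 worlds.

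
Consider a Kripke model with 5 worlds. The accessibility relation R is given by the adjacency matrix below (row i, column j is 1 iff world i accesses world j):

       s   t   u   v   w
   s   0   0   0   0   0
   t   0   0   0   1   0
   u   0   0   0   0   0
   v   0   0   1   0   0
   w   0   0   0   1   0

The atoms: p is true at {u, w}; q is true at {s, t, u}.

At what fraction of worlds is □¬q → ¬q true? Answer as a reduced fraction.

s: □¬q is T, ¬q is F. ✗
t: □¬q is T, ¬q is F. ✗
u: □¬q is T, ¬q is F. ✗
v: □¬q is F, ¬q is T. ✓
w: □¬q is T, ¬q is T. ✓
That's 2 of 5 worlds, so 2/5.

2/5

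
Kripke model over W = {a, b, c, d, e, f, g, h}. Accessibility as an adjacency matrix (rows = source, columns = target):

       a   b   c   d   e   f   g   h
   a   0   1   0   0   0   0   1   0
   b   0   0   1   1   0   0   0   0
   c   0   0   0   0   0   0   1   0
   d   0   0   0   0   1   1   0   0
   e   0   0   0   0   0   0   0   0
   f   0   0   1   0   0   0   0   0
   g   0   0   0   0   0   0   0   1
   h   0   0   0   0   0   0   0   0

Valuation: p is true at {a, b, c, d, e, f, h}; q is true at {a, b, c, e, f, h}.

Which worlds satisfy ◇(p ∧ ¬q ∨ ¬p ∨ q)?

{a, b, c, d, f, g}

a: successors {b, g}; p ∧ ¬q ∨ ¬p ∨ q there: b:T, g:T. ✓
b: successors {c, d}; p ∧ ¬q ∨ ¬p ∨ q there: c:T, d:T. ✓
c: successors {g}; p ∧ ¬q ∨ ¬p ∨ q there: g:T. ✓
d: successors {e, f}; p ∧ ¬q ∨ ¬p ∨ q there: e:T, f:T. ✓
e: no successors, so ◇(p ∧ ¬q ∨ ¬p ∨ q) fails. ✗
f: successors {c}; p ∧ ¬q ∨ ¬p ∨ q there: c:T. ✓
g: successors {h}; p ∧ ¬q ∨ ¬p ∨ q there: h:T. ✓
h: no successors, so ◇(p ∧ ¬q ∨ ¬p ∨ q) fails. ✗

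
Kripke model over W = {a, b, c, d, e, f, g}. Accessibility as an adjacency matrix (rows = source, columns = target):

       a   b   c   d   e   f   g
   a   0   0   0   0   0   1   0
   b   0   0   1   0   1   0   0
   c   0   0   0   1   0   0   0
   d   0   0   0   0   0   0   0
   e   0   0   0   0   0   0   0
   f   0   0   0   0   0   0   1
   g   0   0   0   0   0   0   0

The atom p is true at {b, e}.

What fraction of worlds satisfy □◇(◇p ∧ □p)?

3/7

a: successors {f}; ◇(◇p ∧ □p) there: f:F. ✗
b: successors {c, e}; ◇(◇p ∧ □p) there: c:F, e:F. ✗
c: successors {d}; ◇(◇p ∧ □p) there: d:F. ✗
d: no successors, so □◇(◇p ∧ □p) holds vacuously. ✓
e: no successors, so □◇(◇p ∧ □p) holds vacuously. ✓
f: successors {g}; ◇(◇p ∧ □p) there: g:F. ✗
g: no successors, so □◇(◇p ∧ □p) holds vacuously. ✓
That's 3 of 7 worlds, so 3/7.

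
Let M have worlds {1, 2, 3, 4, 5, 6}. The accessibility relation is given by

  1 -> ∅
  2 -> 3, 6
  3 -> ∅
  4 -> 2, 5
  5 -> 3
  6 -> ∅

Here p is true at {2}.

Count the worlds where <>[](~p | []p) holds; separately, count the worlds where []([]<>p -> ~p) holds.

3 and 6

For <>[](~p | []p):
1: no successors, so <>[](~p | []p) fails. ✗
2: successors {3, 6}; [](~p | []p) there: 3:T, 6:T. ✓
3: no successors, so <>[](~p | []p) fails. ✗
4: successors {2, 5}; [](~p | []p) there: 2:T, 5:T. ✓
5: successors {3}; [](~p | []p) there: 3:T. ✓
6: no successors, so <>[](~p | []p) fails. ✗
— 3 worlds.
For []([]<>p -> ~p):
1: no successors, so []([]<>p -> ~p) holds vacuously. ✓
2: successors {3, 6}; []<>p -> ~p there: 3:T, 6:T. ✓
3: no successors, so []([]<>p -> ~p) holds vacuously. ✓
4: successors {2, 5}; []<>p -> ~p there: 2:T, 5:T. ✓
5: successors {3}; []<>p -> ~p there: 3:T. ✓
6: no successors, so []([]<>p -> ~p) holds vacuously. ✓
— 6 worlds.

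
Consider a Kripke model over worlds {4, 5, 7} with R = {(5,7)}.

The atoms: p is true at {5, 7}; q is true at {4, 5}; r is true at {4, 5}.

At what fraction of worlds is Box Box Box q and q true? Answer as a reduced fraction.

4: Box Box Box q is T, q is T. ✓
5: Box Box Box q is T, q is T. ✓
7: Box Box Box q is T, q is F. ✗
That's 2 of 3 worlds, so 2/3.

2/3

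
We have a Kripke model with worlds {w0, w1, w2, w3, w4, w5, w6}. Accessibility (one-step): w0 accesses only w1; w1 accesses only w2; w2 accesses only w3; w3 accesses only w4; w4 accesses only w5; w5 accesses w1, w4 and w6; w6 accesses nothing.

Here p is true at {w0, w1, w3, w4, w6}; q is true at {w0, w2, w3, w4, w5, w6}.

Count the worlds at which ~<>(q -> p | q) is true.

1

w0: <>(q -> p | q) is T. ✗
w1: <>(q -> p | q) is T. ✗
w2: <>(q -> p | q) is T. ✗
w3: <>(q -> p | q) is T. ✗
w4: <>(q -> p | q) is T. ✗
w5: <>(q -> p | q) is T. ✗
w6: <>(q -> p | q) is F. ✓
Satisfying worlds: {w6}.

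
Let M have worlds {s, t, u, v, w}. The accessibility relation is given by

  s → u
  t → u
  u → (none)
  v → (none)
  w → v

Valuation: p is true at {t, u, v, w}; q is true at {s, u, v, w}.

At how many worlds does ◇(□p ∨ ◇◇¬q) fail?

s: successors {u}; □p ∨ ◇◇¬q there: u:T. ✓
t: successors {u}; □p ∨ ◇◇¬q there: u:T. ✓
u: no successors, so ◇(□p ∨ ◇◇¬q) fails. ✗
v: no successors, so ◇(□p ∨ ◇◇¬q) fails. ✗
w: successors {v}; □p ∨ ◇◇¬q there: v:T. ✓
Satisfying worlds: {s, t, w}.
So ◇(□p ∨ ◇◇¬q) fails at the other 2 worlds.

2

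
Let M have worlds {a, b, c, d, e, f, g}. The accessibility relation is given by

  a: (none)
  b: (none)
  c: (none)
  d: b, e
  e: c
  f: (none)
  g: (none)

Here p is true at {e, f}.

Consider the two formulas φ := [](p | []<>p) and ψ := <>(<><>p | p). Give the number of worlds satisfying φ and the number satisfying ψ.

For [](p | []<>p):
a: no successors, so [](p | []<>p) holds vacuously. ✓
b: no successors, so [](p | []<>p) holds vacuously. ✓
c: no successors, so [](p | []<>p) holds vacuously. ✓
d: successors {b, e}; p | []<>p there: b:T, e:T. ✓
e: successors {c}; p | []<>p there: c:T. ✓
f: no successors, so [](p | []<>p) holds vacuously. ✓
g: no successors, so [](p | []<>p) holds vacuously. ✓
— 7 worlds.
For <>(<><>p | p):
a: no successors, so <>(<><>p | p) fails. ✗
b: no successors, so <>(<><>p | p) fails. ✗
c: no successors, so <>(<><>p | p) fails. ✗
d: successors {b, e}; <><>p | p there: b:F, e:T. ✓
e: successors {c}; <><>p | p there: c:F. ✗
f: no successors, so <>(<><>p | p) fails. ✗
g: no successors, so <>(<><>p | p) fails. ✗
— 1 world.

7 and 1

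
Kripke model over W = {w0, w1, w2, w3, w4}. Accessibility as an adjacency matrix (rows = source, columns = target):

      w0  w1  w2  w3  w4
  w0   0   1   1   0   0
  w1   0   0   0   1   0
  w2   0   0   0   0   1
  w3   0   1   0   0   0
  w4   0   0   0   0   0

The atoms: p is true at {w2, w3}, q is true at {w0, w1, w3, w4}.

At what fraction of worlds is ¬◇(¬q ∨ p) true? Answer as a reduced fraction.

3/5

w0: ◇(¬q ∨ p) is T. ✗
w1: ◇(¬q ∨ p) is T. ✗
w2: ◇(¬q ∨ p) is F. ✓
w3: ◇(¬q ∨ p) is F. ✓
w4: ◇(¬q ∨ p) is F. ✓
That's 3 of 5 worlds, so 3/5.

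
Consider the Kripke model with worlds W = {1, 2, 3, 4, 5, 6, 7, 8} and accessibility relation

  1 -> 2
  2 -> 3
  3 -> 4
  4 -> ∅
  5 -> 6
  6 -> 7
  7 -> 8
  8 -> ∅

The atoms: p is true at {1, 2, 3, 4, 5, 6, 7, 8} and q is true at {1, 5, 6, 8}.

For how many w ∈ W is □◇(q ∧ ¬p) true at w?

2

1: successors {2}; ◇(q ∧ ¬p) there: 2:F. ✗
2: successors {3}; ◇(q ∧ ¬p) there: 3:F. ✗
3: successors {4}; ◇(q ∧ ¬p) there: 4:F. ✗
4: no successors, so □◇(q ∧ ¬p) holds vacuously. ✓
5: successors {6}; ◇(q ∧ ¬p) there: 6:F. ✗
6: successors {7}; ◇(q ∧ ¬p) there: 7:F. ✗
7: successors {8}; ◇(q ∧ ¬p) there: 8:F. ✗
8: no successors, so □◇(q ∧ ¬p) holds vacuously. ✓
Satisfying worlds: {4, 8}.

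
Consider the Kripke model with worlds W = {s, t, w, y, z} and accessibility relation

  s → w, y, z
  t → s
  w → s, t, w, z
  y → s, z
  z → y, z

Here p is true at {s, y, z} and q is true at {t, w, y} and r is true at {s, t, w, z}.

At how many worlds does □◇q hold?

2

s: successors {w, y, z}; ◇q there: w:T, y:F, z:T. ✗
t: successors {s}; ◇q there: s:T. ✓
w: successors {s, t, w, z}; ◇q there: s:T, t:F, w:T, z:T. ✗
y: successors {s, z}; ◇q there: s:T, z:T. ✓
z: successors {y, z}; ◇q there: y:F, z:T. ✗
Satisfying worlds: {t, y}.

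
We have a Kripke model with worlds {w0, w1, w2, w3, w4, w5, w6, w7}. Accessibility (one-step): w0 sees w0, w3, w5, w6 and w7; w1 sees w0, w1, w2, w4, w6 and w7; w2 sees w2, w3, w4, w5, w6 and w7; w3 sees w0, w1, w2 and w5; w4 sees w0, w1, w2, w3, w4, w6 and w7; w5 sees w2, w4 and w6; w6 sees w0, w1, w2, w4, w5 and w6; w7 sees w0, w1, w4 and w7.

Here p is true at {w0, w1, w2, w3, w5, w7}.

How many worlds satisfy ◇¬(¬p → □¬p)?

w0: successors {w0, w3, w5, w6, w7}; ¬(¬p → □¬p) there: w0:F, w3:F, w5:F, w6:T, w7:F. ✓
w1: successors {w0, w1, w2, w4, w6, w7}; ¬(¬p → □¬p) there: w0:F, w1:F, w2:F, w4:T, w6:T, w7:F. ✓
w2: successors {w2, w3, w4, w5, w6, w7}; ¬(¬p → □¬p) there: w2:F, w3:F, w4:T, w5:F, w6:T, w7:F. ✓
w3: successors {w0, w1, w2, w5}; ¬(¬p → □¬p) there: w0:F, w1:F, w2:F, w5:F. ✗
w4: successors {w0, w1, w2, w3, w4, w6, w7}; ¬(¬p → □¬p) there: w0:F, w1:F, w2:F, w3:F, w4:T, w6:T, w7:F. ✓
w5: successors {w2, w4, w6}; ¬(¬p → □¬p) there: w2:F, w4:T, w6:T. ✓
w6: successors {w0, w1, w2, w4, w5, w6}; ¬(¬p → □¬p) there: w0:F, w1:F, w2:F, w4:T, w5:F, w6:T. ✓
w7: successors {w0, w1, w4, w7}; ¬(¬p → □¬p) there: w0:F, w1:F, w4:T, w7:F. ✓
Satisfying worlds: {w0, w1, w2, w4, w5, w6, w7}.

7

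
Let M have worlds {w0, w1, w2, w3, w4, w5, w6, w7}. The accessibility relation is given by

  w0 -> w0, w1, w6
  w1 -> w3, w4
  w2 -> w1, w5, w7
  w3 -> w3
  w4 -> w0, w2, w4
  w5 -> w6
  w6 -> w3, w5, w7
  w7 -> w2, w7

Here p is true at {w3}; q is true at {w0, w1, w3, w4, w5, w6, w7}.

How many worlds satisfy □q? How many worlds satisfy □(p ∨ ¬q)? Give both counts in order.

For □q:
w0: successors {w0, w1, w6}; q there: w0:T, w1:T, w6:T. ✓
w1: successors {w3, w4}; q there: w3:T, w4:T. ✓
w2: successors {w1, w5, w7}; q there: w1:T, w5:T, w7:T. ✓
w3: successors {w3}; q there: w3:T. ✓
w4: successors {w0, w2, w4}; q there: w0:T, w2:F, w4:T. ✗
w5: successors {w6}; q there: w6:T. ✓
w6: successors {w3, w5, w7}; q there: w3:T, w5:T, w7:T. ✓
w7: successors {w2, w7}; q there: w2:F, w7:T. ✗
— 6 worlds.
For □(p ∨ ¬q):
w0: successors {w0, w1, w6}; p ∨ ¬q there: w0:F, w1:F, w6:F. ✗
w1: successors {w3, w4}; p ∨ ¬q there: w3:T, w4:F. ✗
w2: successors {w1, w5, w7}; p ∨ ¬q there: w1:F, w5:F, w7:F. ✗
w3: successors {w3}; p ∨ ¬q there: w3:T. ✓
w4: successors {w0, w2, w4}; p ∨ ¬q there: w0:F, w2:T, w4:F. ✗
w5: successors {w6}; p ∨ ¬q there: w6:F. ✗
w6: successors {w3, w5, w7}; p ∨ ¬q there: w3:T, w5:F, w7:F. ✗
w7: successors {w2, w7}; p ∨ ¬q there: w2:T, w7:F. ✗
— 1 world.

6 and 1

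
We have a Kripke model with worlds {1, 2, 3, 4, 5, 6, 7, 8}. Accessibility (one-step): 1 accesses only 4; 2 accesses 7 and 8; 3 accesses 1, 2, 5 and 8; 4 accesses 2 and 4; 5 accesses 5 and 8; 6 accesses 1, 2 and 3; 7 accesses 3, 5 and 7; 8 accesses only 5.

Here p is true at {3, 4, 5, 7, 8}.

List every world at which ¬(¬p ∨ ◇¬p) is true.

{5, 7, 8}

1: ¬p ∨ ◇¬p is T. ✗
2: ¬p ∨ ◇¬p is T. ✗
3: ¬p ∨ ◇¬p is T. ✗
4: ¬p ∨ ◇¬p is T. ✗
5: ¬p ∨ ◇¬p is F. ✓
6: ¬p ∨ ◇¬p is T. ✗
7: ¬p ∨ ◇¬p is F. ✓
8: ¬p ∨ ◇¬p is F. ✓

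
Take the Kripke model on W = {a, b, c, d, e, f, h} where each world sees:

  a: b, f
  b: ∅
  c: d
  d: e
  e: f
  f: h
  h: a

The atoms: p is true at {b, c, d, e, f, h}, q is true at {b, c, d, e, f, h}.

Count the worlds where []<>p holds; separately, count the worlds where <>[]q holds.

For []<>p:
a: successors {b, f}; <>p there: b:F, f:T. ✗
b: no successors, so []<>p holds vacuously. ✓
c: successors {d}; <>p there: d:T. ✓
d: successors {e}; <>p there: e:T. ✓
e: successors {f}; <>p there: f:T. ✓
f: successors {h}; <>p there: h:F. ✗
h: successors {a}; <>p there: a:T. ✓
— 5 worlds.
For <>[]q:
a: successors {b, f}; []q there: b:T, f:T. ✓
b: no successors, so <>[]q fails. ✗
c: successors {d}; []q there: d:T. ✓
d: successors {e}; []q there: e:T. ✓
e: successors {f}; []q there: f:T. ✓
f: successors {h}; []q there: h:F. ✗
h: successors {a}; []q there: a:T. ✓
— 5 worlds.

5 and 5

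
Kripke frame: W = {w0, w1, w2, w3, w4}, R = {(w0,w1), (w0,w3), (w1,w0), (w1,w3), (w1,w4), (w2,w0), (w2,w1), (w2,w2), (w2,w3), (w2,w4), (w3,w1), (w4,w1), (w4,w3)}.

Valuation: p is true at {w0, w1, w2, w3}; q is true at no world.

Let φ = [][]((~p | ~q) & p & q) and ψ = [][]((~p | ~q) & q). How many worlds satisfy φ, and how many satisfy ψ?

0 and 0

For [][]((~p | ~q) & p & q):
w0: successors {w1, w3}; []((~p | ~q) & p & q) there: w1:F, w3:F. ✗
w1: successors {w0, w3, w4}; []((~p | ~q) & p & q) there: w0:F, w3:F, w4:F. ✗
w2: successors {w0, w1, w2, w3, w4}; []((~p | ~q) & p & q) there: w0:F, w1:F, w2:F, w3:F, w4:F. ✗
w3: successors {w1}; []((~p | ~q) & p & q) there: w1:F. ✗
w4: successors {w1, w3}; []((~p | ~q) & p & q) there: w1:F, w3:F. ✗
— 0 worlds.
For [][]((~p | ~q) & q):
w0: successors {w1, w3}; []((~p | ~q) & q) there: w1:F, w3:F. ✗
w1: successors {w0, w3, w4}; []((~p | ~q) & q) there: w0:F, w3:F, w4:F. ✗
w2: successors {w0, w1, w2, w3, w4}; []((~p | ~q) & q) there: w0:F, w1:F, w2:F, w3:F, w4:F. ✗
w3: successors {w1}; []((~p | ~q) & q) there: w1:F. ✗
w4: successors {w1, w3}; []((~p | ~q) & q) there: w1:F, w3:F. ✗
— 0 worlds.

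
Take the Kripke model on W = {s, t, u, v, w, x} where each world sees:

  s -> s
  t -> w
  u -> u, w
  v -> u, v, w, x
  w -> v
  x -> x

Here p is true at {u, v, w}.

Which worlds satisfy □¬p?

{s, x}

s: successors {s}; ¬p there: s:T. ✓
t: successors {w}; ¬p there: w:F. ✗
u: successors {u, w}; ¬p there: u:F, w:F. ✗
v: successors {u, v, w, x}; ¬p there: u:F, v:F, w:F, x:T. ✗
w: successors {v}; ¬p there: v:F. ✗
x: successors {x}; ¬p there: x:T. ✓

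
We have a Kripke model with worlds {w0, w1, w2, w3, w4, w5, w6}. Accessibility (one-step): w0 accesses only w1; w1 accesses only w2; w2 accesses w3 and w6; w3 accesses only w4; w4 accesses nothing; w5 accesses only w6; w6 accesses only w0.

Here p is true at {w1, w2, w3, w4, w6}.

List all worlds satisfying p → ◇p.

w0: p is F, ◇p is T. ✓
w1: p is T, ◇p is T. ✓
w2: p is T, ◇p is T. ✓
w3: p is T, ◇p is T. ✓
w4: p is T, ◇p is F. ✗
w5: p is F, ◇p is T. ✓
w6: p is T, ◇p is F. ✗

{w0, w1, w2, w3, w5}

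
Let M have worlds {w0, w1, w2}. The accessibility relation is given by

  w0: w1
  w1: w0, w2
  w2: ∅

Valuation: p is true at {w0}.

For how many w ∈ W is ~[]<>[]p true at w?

1

w0: []<>[]p is T. ✗
w1: []<>[]p is F. ✓
w2: []<>[]p is T. ✗
Satisfying worlds: {w1}.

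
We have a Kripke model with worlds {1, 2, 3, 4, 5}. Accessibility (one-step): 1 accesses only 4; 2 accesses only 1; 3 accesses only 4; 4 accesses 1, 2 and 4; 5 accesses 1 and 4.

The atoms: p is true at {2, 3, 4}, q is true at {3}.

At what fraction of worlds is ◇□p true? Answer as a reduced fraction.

1: successors {4}; □p there: 4:F. ✗
2: successors {1}; □p there: 1:T. ✓
3: successors {4}; □p there: 4:F. ✗
4: successors {1, 2, 4}; □p there: 1:T, 2:F, 4:F. ✓
5: successors {1, 4}; □p there: 1:T, 4:F. ✓
That's 3 of 5 worlds, so 3/5.

3/5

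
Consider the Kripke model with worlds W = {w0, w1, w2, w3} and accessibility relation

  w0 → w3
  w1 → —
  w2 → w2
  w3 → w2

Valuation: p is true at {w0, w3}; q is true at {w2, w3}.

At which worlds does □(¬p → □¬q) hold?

{w0, w1}

w0: successors {w3}; ¬p → □¬q there: w3:T. ✓
w1: no successors, so □(¬p → □¬q) holds vacuously. ✓
w2: successors {w2}; ¬p → □¬q there: w2:F. ✗
w3: successors {w2}; ¬p → □¬q there: w2:F. ✗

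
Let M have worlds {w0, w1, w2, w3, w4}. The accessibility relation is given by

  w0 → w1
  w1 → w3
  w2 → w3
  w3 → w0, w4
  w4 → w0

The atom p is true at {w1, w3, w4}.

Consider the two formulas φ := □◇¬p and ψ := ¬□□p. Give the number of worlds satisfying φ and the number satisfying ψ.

For □◇¬p:
w0: successors {w1}; ◇¬p there: w1:F. ✗
w1: successors {w3}; ◇¬p there: w3:T. ✓
w2: successors {w3}; ◇¬p there: w3:T. ✓
w3: successors {w0, w4}; ◇¬p there: w0:F, w4:T. ✗
w4: successors {w0}; ◇¬p there: w0:F. ✗
— 2 worlds.
For ¬□□p:
w0: □□p is T. ✗
w1: □□p is F. ✓
w2: □□p is F. ✓
w3: □□p is F. ✓
w4: □□p is T. ✗
— 3 worlds.

2 and 3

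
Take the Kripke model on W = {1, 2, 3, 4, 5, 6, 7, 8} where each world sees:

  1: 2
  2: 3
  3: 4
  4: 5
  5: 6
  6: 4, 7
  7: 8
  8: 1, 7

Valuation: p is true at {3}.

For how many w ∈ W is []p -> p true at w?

7

1: []p is F, p is F. ✓
2: []p is T, p is F. ✗
3: []p is F, p is T. ✓
4: []p is F, p is F. ✓
5: []p is F, p is F. ✓
6: []p is F, p is F. ✓
7: []p is F, p is F. ✓
8: []p is F, p is F. ✓
Satisfying worlds: {1, 3, 4, 5, 6, 7, 8}.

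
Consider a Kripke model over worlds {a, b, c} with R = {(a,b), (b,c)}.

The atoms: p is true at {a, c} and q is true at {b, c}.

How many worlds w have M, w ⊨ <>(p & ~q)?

a: successors {b}; p & ~q there: b:F. ✗
b: successors {c}; p & ~q there: c:F. ✗
c: no successors, so <>(p & ~q) fails. ✗
Satisfying worlds: ∅.

0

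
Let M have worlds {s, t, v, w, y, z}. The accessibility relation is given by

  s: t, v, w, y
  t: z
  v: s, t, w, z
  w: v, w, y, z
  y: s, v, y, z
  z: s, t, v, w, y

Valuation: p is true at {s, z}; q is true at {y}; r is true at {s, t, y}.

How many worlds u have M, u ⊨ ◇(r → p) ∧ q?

1

s: ◇(r → p) is T, q is F. ✗
t: ◇(r → p) is T, q is F. ✗
v: ◇(r → p) is T, q is F. ✗
w: ◇(r → p) is T, q is F. ✗
y: ◇(r → p) is T, q is T. ✓
z: ◇(r → p) is T, q is F. ✗
Satisfying worlds: {y}.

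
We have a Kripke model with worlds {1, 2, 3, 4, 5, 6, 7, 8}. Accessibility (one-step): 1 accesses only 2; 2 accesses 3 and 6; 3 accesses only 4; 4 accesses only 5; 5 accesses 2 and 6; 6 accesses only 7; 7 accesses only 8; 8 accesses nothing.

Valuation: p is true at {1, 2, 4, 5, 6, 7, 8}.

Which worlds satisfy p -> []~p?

{3, 8}

1: p is T, []~p is F. ✗
2: p is T, []~p is F. ✗
3: p is F, []~p is F. ✓
4: p is T, []~p is F. ✗
5: p is T, []~p is F. ✗
6: p is T, []~p is F. ✗
7: p is T, []~p is F. ✗
8: p is T, []~p is T. ✓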